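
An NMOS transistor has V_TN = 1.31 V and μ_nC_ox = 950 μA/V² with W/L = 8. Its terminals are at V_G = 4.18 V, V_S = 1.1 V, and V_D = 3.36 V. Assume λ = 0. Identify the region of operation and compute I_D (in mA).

Saturation; I_D = 11.9 mA

V_GS = V_G − V_S = 4.18 − 1.1 = 3.08 V; V_DS = V_D − V_S = 3.36 − 1.1 = 2.26 V.
k_n = μ_nC_ox · (W/L) = 7.6 mA/V².
V_ov = V_GS − V_TN = 3.08 − 1.31 = 1.77 V.
Since V_DS = 2.26 V ≥ V_ov = 1.77 V, the device is in saturation.
I_D = ½ k_n V_ov² = 0.5 × 7.6 × 1.77² = 11.9 mA.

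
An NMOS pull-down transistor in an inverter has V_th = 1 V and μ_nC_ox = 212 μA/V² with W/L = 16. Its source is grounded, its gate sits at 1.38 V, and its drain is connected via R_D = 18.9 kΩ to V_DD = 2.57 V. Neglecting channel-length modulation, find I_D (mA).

V_GS = V_G = 1.38 V, so V_ov = 1.38 − 1 = 0.38 V.
k_n = μ_nC_ox · (W/L) = 3.392 mA/V².
Assume saturation: I_D = ½ k_n V_ov² = 0.5 × 3.392 × 0.38² = 0.245 mA, giving V_DS = V_DD − I_D R_D = 2.57 − 0.245 × 18.9 = -2.06 V.
But -2.06 V < V_ov = 0.38 V, so the device is actually in triode.
In triode I_D = k_n[V_ov V_DS − ½ V_DS²] and I_D = (V_DD − V_DS)/R_D. Equating: 32.1 V_DS² − 25.36 V_DS + 2.57 = 0, giving V_DS = 0.119 V (the root below V_ov).
I_D = (2.57 − 0.119) / 18.9 = 0.13 mA.

I_D = 0.130 mA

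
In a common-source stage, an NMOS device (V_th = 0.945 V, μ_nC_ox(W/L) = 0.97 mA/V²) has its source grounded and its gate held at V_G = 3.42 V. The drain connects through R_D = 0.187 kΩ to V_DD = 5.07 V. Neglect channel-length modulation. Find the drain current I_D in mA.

I_D = 2.97 mA

V_GS = V_G = 3.42 V, so V_ov = 3.42 − 0.945 = 2.48 V.
Assume saturation: I_D = ½ k_n V_ov² = 0.5 × 0.97 × 2.48² = 2.97 mA, giving V_DS = V_DD − I_D R_D = 5.07 − 2.97 × 0.187 = 4.51 V.
V_DS = 4.51 V ≥ V_ov = 2.48 V, confirming saturation.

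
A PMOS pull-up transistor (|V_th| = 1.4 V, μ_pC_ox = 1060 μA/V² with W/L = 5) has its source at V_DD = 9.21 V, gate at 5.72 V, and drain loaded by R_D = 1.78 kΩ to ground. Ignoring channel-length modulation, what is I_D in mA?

I_D = 4.89 mA

V_SG = V_DD − V_G = 9.21 − 5.72 = 3.49 V, so V_ov = 3.49 − 1.4 = 2.09 V.
k_p = μ_pC_ox · (W/L) = 5.3 mA/V².
Assume saturation: I_D = ½ k_p V_ov² = 0.5 × 5.3 × 2.09² = 11.6 mA, giving V_SD = V_DD − I_D R_D = 9.21 − 11.6 × 1.78 = -11.4 V.
But -11.4 V < V_ov = 2.09 V, so the device is actually in triode.
In triode I_D = k_p[V_ov V_SD − ½ V_SD²] and I_D = (V_DD − V_SD)/R_D. Equating: 4.72 V_SD² − 20.72 V_SD + 9.21 = 0, giving V_SD = 0.502 V (the root below V_ov).
I_D = (9.21 − 0.502) / 1.78 = 4.89 mA.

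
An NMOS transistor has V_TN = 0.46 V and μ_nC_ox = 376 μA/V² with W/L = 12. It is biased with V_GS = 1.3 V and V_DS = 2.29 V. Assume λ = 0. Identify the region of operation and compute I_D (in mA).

Saturation; I_D = 1.59 mA

k_n = μ_nC_ox · (W/L) = 4.512 mA/V².
V_ov = V_GS − V_TN = 1.3 − 0.46 = 0.84 V.
Since V_DS = 2.29 V ≥ V_ov = 0.84 V, the device is in saturation.
I_D = ½ k_n V_ov² = 0.5 × 4.512 × 0.84² = 1.59 mA.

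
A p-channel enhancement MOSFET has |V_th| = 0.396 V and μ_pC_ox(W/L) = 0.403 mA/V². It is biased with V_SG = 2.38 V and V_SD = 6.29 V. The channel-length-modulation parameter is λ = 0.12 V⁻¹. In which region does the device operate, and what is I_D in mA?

Saturation; I_D = 1.39 mA

V_ov = V_SG − |V_th| = 2.38 − 0.396 = 1.98 V.
Since V_SD = 6.29 V ≥ V_ov = 1.98 V, the device is in saturation.
I_D = ½ k_p V_ov² (1 + λ V_SD) = 0.5 × 0.403 × 1.98² × (1 + 0.12 × 6.29) = 1.39 mA.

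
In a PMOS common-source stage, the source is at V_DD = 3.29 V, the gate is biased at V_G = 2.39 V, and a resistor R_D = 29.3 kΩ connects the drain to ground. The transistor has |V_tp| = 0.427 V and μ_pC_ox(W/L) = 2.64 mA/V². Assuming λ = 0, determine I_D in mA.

I_D = 0.109 mA

V_SG = V_DD − V_G = 3.29 − 2.39 = 0.9 V, so V_ov = 0.9 − 0.427 = 0.473 V.
Assume saturation: I_D = ½ k_p V_ov² = 0.5 × 2.64 × 0.473² = 0.295 mA, giving V_SD = V_DD − I_D R_D = 3.29 − 0.295 × 29.3 = -5.36 V.
But -5.36 V < V_ov = 0.473 V, so the device is actually in triode.
In triode I_D = k_p[V_ov V_SD − ½ V_SD²] and I_D = (V_DD − V_SD)/R_D. Equating: 38.7 V_SD² − 37.59 V_SD + 3.29 = 0, giving V_SD = 0.0973 V (the root below V_ov).
I_D = (3.29 − 0.0973) / 29.3 = 0.109 mA.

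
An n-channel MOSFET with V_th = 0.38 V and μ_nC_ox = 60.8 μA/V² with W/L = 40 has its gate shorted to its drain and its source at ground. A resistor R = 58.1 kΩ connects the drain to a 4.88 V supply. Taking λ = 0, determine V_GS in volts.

V_GS = 0.625 V

With gate tied to drain, V_GS = V_DS ≥ V_GS − V_th, so the device is in saturation.
k_n = μ_nC_ox · (W/L) = 2.432 mA/V².
KCL at the drain: ½ k_n (V_GS − V_th)² = (V_DD − V_GS)/R.
Let x = V_GS − 0.38. Then 70.6 x² + x − 4.5 = 0, giving x = 0.245 V (positive root), so V_GS = 0.625 V.
I_D = (V_DD − V_GS)/R = (4.88 − 0.625) / 58.1 = 0.0732 mA.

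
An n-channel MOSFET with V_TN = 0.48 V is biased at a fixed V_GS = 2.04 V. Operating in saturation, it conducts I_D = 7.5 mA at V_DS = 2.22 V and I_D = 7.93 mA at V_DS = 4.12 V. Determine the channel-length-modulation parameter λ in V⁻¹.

λ = 0.0323 V⁻¹

With V_GS fixed, I_D ∝ (1 + λ V_DS) in saturation, so I_D2/I_D1 = (1 + λ V_DS2)/(1 + λ V_DS1).
7.93/7.5 = 1.057 = (1 + 4.12 λ)/(1 + 2.22 λ).
Solving: λ (I_D1 V_DS2 − I_D2 V_DS1) = I_D2 − I_D1, so λ = (7.93 − 7.5) / (7.5 × 4.12 − 7.93 × 2.22) = 0.43 / 13.3 = 0.0323 V⁻¹.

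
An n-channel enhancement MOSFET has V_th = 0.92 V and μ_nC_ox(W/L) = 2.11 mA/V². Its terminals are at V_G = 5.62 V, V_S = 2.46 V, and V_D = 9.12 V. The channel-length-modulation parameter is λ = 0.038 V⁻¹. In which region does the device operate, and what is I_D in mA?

Saturation; I_D = 6.63 mA

V_GS = V_G − V_S = 5.62 − 2.46 = 3.16 V; V_DS = V_D − V_S = 9.12 − 2.46 = 6.66 V.
V_ov = V_GS − V_th = 3.16 − 0.92 = 2.24 V.
Since V_DS = 6.66 V ≥ V_ov = 2.24 V, the device is in saturation.
I_D = ½ k_n V_ov² (1 + λ V_DS) = 0.5 × 2.11 × 2.24² × (1 + 0.038 × 6.66) = 6.63 mA.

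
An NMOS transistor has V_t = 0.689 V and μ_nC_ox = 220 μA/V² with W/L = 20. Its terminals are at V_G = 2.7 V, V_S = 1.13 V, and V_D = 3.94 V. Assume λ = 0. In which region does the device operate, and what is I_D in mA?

Saturation; I_D = 1.71 mA

V_GS = V_G − V_S = 2.7 − 1.13 = 1.57 V; V_DS = V_D − V_S = 3.94 − 1.13 = 2.81 V.
k_n = μ_nC_ox · (W/L) = 4.4 mA/V².
V_ov = V_GS − V_t = 1.57 − 0.689 = 0.881 V.
Since V_DS = 2.81 V ≥ V_ov = 0.881 V, the device is in saturation.
I_D = ½ k_n V_ov² = 0.5 × 4.4 × 0.881² = 1.71 mA.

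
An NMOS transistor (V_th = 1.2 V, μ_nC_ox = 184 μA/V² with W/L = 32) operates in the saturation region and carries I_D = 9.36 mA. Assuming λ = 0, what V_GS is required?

V_GS = 2.98 V

k_n = μ_nC_ox · (W/L) = 5.888 mA/V².
In saturation I_D = ½ k_n (V_GS − V_th)², so V_GS − V_th = √(2 I_D / k_n) = √(2 × 9.36 / 5.888) = 1.78 V.
V_GS = 1.2 + 1.78 = 2.98 V.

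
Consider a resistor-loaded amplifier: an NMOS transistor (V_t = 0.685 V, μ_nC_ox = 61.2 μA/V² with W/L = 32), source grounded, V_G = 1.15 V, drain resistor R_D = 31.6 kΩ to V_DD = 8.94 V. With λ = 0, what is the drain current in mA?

V_GS = V_G = 1.15 V, so V_ov = 1.15 − 0.685 = 0.465 V.
k_n = μ_nC_ox · (W/L) = 1.958 mA/V².
Assume saturation: I_D = ½ k_n V_ov² = 0.5 × 1.958 × 0.465² = 0.212 mA, giving V_DS = V_DD − I_D R_D = 8.94 − 0.212 × 31.6 = 2.25 V.
V_DS = 2.25 V ≥ V_ov = 0.465 V, confirming saturation.

I_D = 0.212 mA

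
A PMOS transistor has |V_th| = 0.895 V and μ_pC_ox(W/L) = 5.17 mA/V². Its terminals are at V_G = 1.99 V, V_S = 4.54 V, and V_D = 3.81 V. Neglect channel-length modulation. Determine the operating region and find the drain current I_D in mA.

Triode; I_D = 4.87 mA

V_SG = V_S − V_G = 4.54 − 1.99 = 2.55 V; V_SD = V_S − V_D = 4.54 − 3.81 = 0.73 V.
V_ov = V_SG − |V_th| = 2.55 − 0.895 = 1.65 V.
Since V_SD = 0.73 V < V_ov = 1.65 V, the device is in the triode region.
I_D = k_p [V_ov · V_SD − ½ V_SD²] = 5.17 × [1.65 × 0.73 − 0.5 × 0.73²] = 4.87 mA.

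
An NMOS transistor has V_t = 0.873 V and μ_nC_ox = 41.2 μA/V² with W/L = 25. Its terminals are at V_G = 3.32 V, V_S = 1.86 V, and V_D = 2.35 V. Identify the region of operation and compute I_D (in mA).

Triode; I_D = 0.173 mA

V_GS = V_G − V_S = 3.32 − 1.86 = 1.46 V; V_DS = V_D − V_S = 2.35 − 1.86 = 0.49 V.
k_n = μ_nC_ox · (W/L) = 1.03 mA/V².
V_ov = V_GS − V_t = 1.46 − 0.873 = 0.587 V.
Since V_DS = 0.49 V < V_ov = 0.587 V, the device is in the triode region.
I_D = k_n [V_ov · V_DS − ½ V_DS²] = 1.03 × [0.587 × 0.49 − 0.5 × 0.49²] = 0.173 mA.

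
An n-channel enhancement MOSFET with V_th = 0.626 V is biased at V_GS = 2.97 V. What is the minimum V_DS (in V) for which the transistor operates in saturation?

V_DS,sat = 2.34 V

The boundary between triode and saturation is V_DS = V_GS − V_th = V_ov.
V_ov = 2.97 − 0.626 = 2.34 V.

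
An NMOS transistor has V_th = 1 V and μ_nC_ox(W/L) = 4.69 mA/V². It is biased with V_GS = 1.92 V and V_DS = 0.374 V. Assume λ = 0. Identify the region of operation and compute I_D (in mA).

Triode; I_D = 1.29 mA

V_ov = V_GS − V_th = 1.92 − 1 = 0.92 V.
Since V_DS = 0.374 V < V_ov = 0.92 V, the device is in the triode region.
I_D = k_n [V_ov · V_DS − ½ V_DS²] = 4.69 × [0.92 × 0.374 − 0.5 × 0.374²] = 1.29 mA.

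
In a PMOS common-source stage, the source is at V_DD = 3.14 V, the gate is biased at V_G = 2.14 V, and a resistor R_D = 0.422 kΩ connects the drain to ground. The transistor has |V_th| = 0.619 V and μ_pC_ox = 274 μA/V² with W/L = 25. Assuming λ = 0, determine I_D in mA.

V_SG = V_DD − V_G = 3.14 − 2.14 = 1 V, so V_ov = 1 − 0.619 = 0.381 V.
k_p = μ_pC_ox · (W/L) = 6.85 mA/V².
Assume saturation: I_D = ½ k_p V_ov² = 0.5 × 6.85 × 0.381² = 0.497 mA, giving V_SD = V_DD − I_D R_D = 3.14 − 0.497 × 0.422 = 2.93 V.
V_SD = 2.93 V ≥ V_ov = 0.381 V, confirming saturation.

I_D = 0.497 mA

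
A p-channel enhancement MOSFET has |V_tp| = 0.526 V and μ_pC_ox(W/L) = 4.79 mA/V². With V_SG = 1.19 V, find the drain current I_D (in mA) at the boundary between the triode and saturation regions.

At the boundary V_SD = V_ov = V_SG − |V_tp| = 1.19 − 0.526 = 0.664 V.
I_D = ½ k_p V_ov² = 0.5 × 4.79 × 0.664² = 1.06 mA.

I_D = 1.06 mA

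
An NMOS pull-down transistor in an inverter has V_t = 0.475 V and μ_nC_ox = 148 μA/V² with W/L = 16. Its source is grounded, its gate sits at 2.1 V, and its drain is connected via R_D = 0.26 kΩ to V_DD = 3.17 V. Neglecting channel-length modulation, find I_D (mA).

V_GS = V_G = 2.1 V, so V_ov = 2.1 − 0.475 = 1.62 V.
k_n = μ_nC_ox · (W/L) = 2.368 mA/V².
Assume saturation: I_D = ½ k_n V_ov² = 0.5 × 2.368 × 1.62² = 3.13 mA, giving V_DS = V_DD − I_D R_D = 3.17 − 3.13 × 0.26 = 2.36 V.
V_DS = 2.36 V ≥ V_ov = 1.62 V, confirming saturation.

I_D = 3.13 mA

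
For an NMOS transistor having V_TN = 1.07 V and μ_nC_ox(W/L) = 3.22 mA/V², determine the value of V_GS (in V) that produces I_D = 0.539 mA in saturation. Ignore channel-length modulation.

V_GS = 1.65 V

In saturation I_D = ½ k_n (V_GS − V_TN)², so V_GS − V_TN = √(2 I_D / k_n) = √(2 × 0.539 / 3.22) = 0.579 V.
V_GS = 1.07 + 0.579 = 1.65 V.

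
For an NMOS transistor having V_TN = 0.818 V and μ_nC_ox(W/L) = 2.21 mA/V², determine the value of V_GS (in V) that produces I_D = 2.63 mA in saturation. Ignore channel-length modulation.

In saturation I_D = ½ k_n (V_GS − V_TN)², so V_GS − V_TN = √(2 I_D / k_n) = √(2 × 2.63 / 2.21) = 1.54 V.
V_GS = 0.818 + 1.54 = 2.36 V.

V_GS = 2.36 V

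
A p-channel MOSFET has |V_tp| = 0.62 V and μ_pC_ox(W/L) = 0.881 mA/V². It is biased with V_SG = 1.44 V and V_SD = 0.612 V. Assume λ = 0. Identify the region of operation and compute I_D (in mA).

Triode; I_D = 0.277 mA

V_ov = V_SG − |V_tp| = 1.44 − 0.62 = 0.82 V.
Since V_SD = 0.612 V < V_ov = 0.82 V, the device is in the triode region.
I_D = k_p [V_ov · V_SD − ½ V_SD²] = 0.881 × [0.82 × 0.612 − 0.5 × 0.612²] = 0.277 mA.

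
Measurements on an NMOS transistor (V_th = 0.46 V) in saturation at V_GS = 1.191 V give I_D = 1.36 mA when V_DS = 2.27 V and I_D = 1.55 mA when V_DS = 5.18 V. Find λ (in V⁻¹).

λ = 0.0539 V⁻¹

With V_GS fixed, I_D ∝ (1 + λ V_DS) in saturation, so I_D2/I_D1 = (1 + λ V_DS2)/(1 + λ V_DS1).
1.55/1.36 = 1.14 = (1 + 5.18 λ)/(1 + 2.27 λ).
Solving: λ (I_D1 V_DS2 − I_D2 V_DS1) = I_D2 − I_D1, so λ = (1.55 − 1.36) / (1.36 × 5.18 − 1.55 × 2.27) = 0.19 / 3.53 = 0.0539 V⁻¹.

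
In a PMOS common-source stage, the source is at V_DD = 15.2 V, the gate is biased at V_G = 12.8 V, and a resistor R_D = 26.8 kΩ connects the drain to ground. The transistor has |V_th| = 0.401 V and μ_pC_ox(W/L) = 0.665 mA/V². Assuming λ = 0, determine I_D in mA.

I_D = 0.550 mA

V_SG = V_DD − V_G = 15.2 − 12.8 = 2.4 V, so V_ov = 2.4 − 0.401 = 2 V.
Assume saturation: I_D = ½ k_p V_ov² = 0.5 × 0.665 × 2² = 1.33 mA, giving V_SD = V_DD − I_D R_D = 15.2 − 1.33 × 26.8 = -20.4 V.
But -20.4 V < V_ov = 2 V, so the device is actually in triode.
In triode I_D = k_p[V_ov V_SD − ½ V_SD²] and I_D = (V_DD − V_SD)/R_D. Equating: 8.91 V_SD² − 36.63 V_SD + 15.2 = 0, giving V_SD = 0.468 V (the root below V_ov).
I_D = (15.2 − 0.468) / 26.8 = 0.55 mA.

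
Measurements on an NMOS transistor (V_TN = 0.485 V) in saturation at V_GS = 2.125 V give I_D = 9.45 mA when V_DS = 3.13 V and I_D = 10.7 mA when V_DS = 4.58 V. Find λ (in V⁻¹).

λ = 0.128 V⁻¹

With V_GS fixed, I_D ∝ (1 + λ V_DS) in saturation, so I_D2/I_D1 = (1 + λ V_DS2)/(1 + λ V_DS1).
10.7/9.45 = 1.132 = (1 + 4.58 λ)/(1 + 3.13 λ).
Solving: λ (I_D1 V_DS2 − I_D2 V_DS1) = I_D2 − I_D1, so λ = (10.7 − 9.45) / (9.45 × 4.58 − 10.7 × 3.13) = 1.25 / 9.79 = 0.128 V⁻¹.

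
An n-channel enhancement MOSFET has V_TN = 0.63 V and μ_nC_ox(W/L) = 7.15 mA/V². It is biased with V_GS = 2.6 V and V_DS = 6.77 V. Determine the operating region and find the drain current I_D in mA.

V_ov = V_GS − V_TN = 2.6 − 0.63 = 1.97 V.
Since V_DS = 6.77 V ≥ V_ov = 1.97 V, the device is in saturation.
I_D = ½ k_n V_ov² = 0.5 × 7.15 × 1.97² = 13.9 mA.

Saturation; I_D = 13.9 mA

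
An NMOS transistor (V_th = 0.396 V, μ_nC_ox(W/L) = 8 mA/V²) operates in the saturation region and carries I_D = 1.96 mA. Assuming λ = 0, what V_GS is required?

V_GS = 1.10 V

In saturation I_D = ½ k_n (V_GS − V_th)², so V_GS − V_th = √(2 I_D / k_n) = √(2 × 1.96 / 8) = 0.7 V.
V_GS = 0.396 + 0.7 = 1.1 V.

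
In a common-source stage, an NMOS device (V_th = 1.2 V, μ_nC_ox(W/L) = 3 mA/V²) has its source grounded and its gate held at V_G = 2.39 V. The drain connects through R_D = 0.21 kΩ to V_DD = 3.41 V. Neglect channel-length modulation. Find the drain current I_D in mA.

I_D = 2.12 mA

V_GS = V_G = 2.39 V, so V_ov = 2.39 − 1.2 = 1.19 V.
Assume saturation: I_D = ½ k_n V_ov² = 0.5 × 3 × 1.19² = 2.12 mA, giving V_DS = V_DD − I_D R_D = 3.41 − 2.12 × 0.21 = 2.96 V.
V_DS = 2.96 V ≥ V_ov = 1.19 V, confirming saturation.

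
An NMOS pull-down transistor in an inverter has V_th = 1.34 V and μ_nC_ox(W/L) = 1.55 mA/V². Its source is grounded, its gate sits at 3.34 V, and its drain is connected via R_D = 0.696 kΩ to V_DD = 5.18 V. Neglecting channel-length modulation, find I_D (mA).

V_GS = V_G = 3.34 V, so V_ov = 3.34 − 1.34 = 2 V.
Assume saturation: I_D = ½ k_n V_ov² = 0.5 × 1.55 × 2² = 3.1 mA, giving V_DS = V_DD − I_D R_D = 5.18 − 3.1 × 0.696 = 3.02 V.
V_DS = 3.02 V ≥ V_ov = 2 V, confirming saturation.

I_D = 3.10 mA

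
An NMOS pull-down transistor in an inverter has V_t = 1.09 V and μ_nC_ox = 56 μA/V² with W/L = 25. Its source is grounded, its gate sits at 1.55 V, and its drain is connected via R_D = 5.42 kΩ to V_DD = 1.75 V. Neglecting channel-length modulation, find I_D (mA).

I_D = 0.148 mA

V_GS = V_G = 1.55 V, so V_ov = 1.55 − 1.09 = 0.46 V.
k_n = μ_nC_ox · (W/L) = 1.4 mA/V².
Assume saturation: I_D = ½ k_n V_ov² = 0.5 × 1.4 × 0.46² = 0.148 mA, giving V_DS = V_DD − I_D R_D = 1.75 − 0.148 × 5.42 = 0.947 V.
V_DS = 0.947 V ≥ V_ov = 0.46 V, confirming saturation.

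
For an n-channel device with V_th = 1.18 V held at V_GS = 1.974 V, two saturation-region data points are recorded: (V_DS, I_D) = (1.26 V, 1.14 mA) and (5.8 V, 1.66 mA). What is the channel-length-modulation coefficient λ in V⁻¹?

λ = 0.115 V⁻¹

With V_GS fixed, I_D ∝ (1 + λ V_DS) in saturation, so I_D2/I_D1 = (1 + λ V_DS2)/(1 + λ V_DS1).
1.66/1.14 = 1.456 = (1 + 5.8 λ)/(1 + 1.26 λ).
Solving: λ (I_D1 V_DS2 − I_D2 V_DS1) = I_D2 − I_D1, so λ = (1.66 − 1.14) / (1.14 × 5.8 − 1.66 × 1.26) = 0.52 / 4.52 = 0.115 V⁻¹.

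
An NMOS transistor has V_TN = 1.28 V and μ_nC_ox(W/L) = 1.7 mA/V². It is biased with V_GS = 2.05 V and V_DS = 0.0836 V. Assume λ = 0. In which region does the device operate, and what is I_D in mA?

V_ov = V_GS − V_TN = 2.05 − 1.28 = 0.77 V.
Since V_DS = 0.0836 V < V_ov = 0.77 V, the device is in the triode region.
I_D = k_n [V_ov · V_DS − ½ V_DS²] = 1.7 × [0.77 × 0.0836 − 0.5 × 0.0836²] = 0.103 mA.

Triode; I_D = 0.103 mA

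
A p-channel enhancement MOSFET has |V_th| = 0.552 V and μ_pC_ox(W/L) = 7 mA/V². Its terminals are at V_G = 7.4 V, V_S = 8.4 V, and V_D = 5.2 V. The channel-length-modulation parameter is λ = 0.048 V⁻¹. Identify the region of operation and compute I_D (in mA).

Saturation; I_D = 0.810 mA

V_SG = V_S − V_G = 8.4 − 7.4 = 1 V; V_SD = V_S − V_D = 8.4 − 5.2 = 3.2 V.
V_ov = V_SG − |V_th| = 1 − 0.552 = 0.448 V.
Since V_SD = 3.2 V ≥ V_ov = 0.448 V, the device is in saturation.
I_D = ½ k_p V_ov² (1 + λ V_SD) = 0.5 × 7 × 0.448² × (1 + 0.048 × 3.2) = 0.81 mA.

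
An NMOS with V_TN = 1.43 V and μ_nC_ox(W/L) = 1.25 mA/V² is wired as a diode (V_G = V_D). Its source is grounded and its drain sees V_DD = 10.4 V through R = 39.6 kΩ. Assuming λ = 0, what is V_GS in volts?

V_GS = 2.01 V

With gate tied to drain, V_GS = V_DS ≥ V_GS − V_TN, so the device is in saturation.
KCL at the drain: ½ k_n (V_GS − V_TN)² = (V_DD − V_GS)/R.
Let x = V_GS − 1.43. Then 24.8 x² + x − 8.97 = 0, giving x = 0.582 V (positive root), so V_GS = 2.01 V.
I_D = (V_DD − V_GS)/R = (10.4 − 2.01) / 39.6 = 0.212 mA.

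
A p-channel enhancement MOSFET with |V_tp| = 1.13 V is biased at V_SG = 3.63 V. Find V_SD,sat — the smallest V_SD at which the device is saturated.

The boundary between triode and saturation is V_SD = V_SG − |V_tp| = V_ov.
V_ov = 3.63 − 1.13 = 2.5 V.

V_SD,sat = 2.50 V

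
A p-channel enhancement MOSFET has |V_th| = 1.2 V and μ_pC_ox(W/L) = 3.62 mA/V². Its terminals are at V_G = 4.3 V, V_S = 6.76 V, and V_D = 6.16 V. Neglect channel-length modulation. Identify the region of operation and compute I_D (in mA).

Triode; I_D = 2.09 mA

V_SG = V_S − V_G = 6.76 − 4.3 = 2.46 V; V_SD = V_S − V_D = 6.76 − 6.16 = 0.6 V.
V_ov = V_SG − |V_th| = 2.46 − 1.2 = 1.26 V.
Since V_SD = 0.6 V < V_ov = 1.26 V, the device is in the triode region.
I_D = k_p [V_ov · V_SD − ½ V_SD²] = 3.62 × [1.26 × 0.6 − 0.5 × 0.6²] = 2.09 mA.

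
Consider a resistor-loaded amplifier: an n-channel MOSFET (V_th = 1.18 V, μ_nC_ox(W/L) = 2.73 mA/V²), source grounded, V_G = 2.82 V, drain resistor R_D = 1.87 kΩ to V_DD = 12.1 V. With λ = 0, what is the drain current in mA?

I_D = 3.67 mA

V_GS = V_G = 2.82 V, so V_ov = 2.82 − 1.18 = 1.64 V.
Assume saturation: I_D = ½ k_n V_ov² = 0.5 × 2.73 × 1.64² = 3.67 mA, giving V_DS = V_DD − I_D R_D = 12.1 − 3.67 × 1.87 = 5.23 V.
V_DS = 5.23 V ≥ V_ov = 1.64 V, confirming saturation.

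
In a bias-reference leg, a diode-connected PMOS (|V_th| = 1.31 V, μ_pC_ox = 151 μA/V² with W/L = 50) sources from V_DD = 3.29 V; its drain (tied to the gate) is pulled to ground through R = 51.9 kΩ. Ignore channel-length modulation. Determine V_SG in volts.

V_SG = 1.41 V

With gate tied to drain, V_SG = V_SD ≥ V_SG − |V_th|, so the device is in saturation.
k_p = μ_pC_ox · (W/L) = 7.55 mA/V².
KCL at the drain: ½ k_p (V_SG − |V_th|)² = (V_DD − V_SG)/R.
Let x = V_SG − 1.31. Then 196 x² + x − 1.98 = 0, giving x = 0.098 V (positive root), so V_SG = 1.41 V.
I_D = (V_DD − V_SG)/R = (3.29 − 1.41) / 51.9 = 0.0363 mA.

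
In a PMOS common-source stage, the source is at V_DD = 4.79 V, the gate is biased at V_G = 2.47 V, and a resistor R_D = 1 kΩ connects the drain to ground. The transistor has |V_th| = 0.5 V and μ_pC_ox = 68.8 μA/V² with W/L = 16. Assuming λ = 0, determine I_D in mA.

V_SG = V_DD − V_G = 4.79 − 2.47 = 2.32 V, so V_ov = 2.32 − 0.5 = 1.82 V.
k_p = μ_pC_ox · (W/L) = 1.101 mA/V².
Assume saturation: I_D = ½ k_p V_ov² = 0.5 × 1.101 × 1.82² = 1.82 mA, giving V_SD = V_DD − I_D R_D = 4.79 − 1.82 × 1 = 2.97 V.
V_SD = 2.97 V ≥ V_ov = 1.82 V, confirming saturation.

I_D = 1.82 mA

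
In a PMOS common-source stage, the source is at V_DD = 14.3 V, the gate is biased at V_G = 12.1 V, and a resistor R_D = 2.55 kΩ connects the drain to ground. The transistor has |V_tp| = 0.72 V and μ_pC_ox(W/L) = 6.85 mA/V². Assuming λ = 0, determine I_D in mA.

I_D = 5.34 mA

V_SG = V_DD − V_G = 14.3 − 12.1 = 2.2 V, so V_ov = 2.2 − 0.72 = 1.48 V.
Assume saturation: I_D = ½ k_p V_ov² = 0.5 × 6.85 × 1.48² = 7.5 mA, giving V_SD = V_DD − I_D R_D = 14.3 − 7.5 × 2.55 = -4.83 V.
But -4.83 V < V_ov = 1.48 V, so the device is actually in triode.
In triode I_D = k_p[V_ov V_SD − ½ V_SD²] and I_D = (V_DD − V_SD)/R_D. Equating: 8.73 V_SD² − 26.85 V_SD + 14.3 = 0, giving V_SD = 0.685 V (the root below V_ov).
I_D = (14.3 − 0.685) / 2.55 = 5.34 mA.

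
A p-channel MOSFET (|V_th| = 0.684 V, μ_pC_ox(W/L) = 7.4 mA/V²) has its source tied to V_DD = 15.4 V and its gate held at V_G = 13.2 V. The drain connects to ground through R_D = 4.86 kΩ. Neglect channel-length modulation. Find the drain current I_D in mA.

I_D = 3.11 mA

V_SG = V_DD − V_G = 15.4 − 13.2 = 2.2 V, so V_ov = 2.2 − 0.684 = 1.52 V.
Assume saturation: I_D = ½ k_p V_ov² = 0.5 × 7.4 × 1.52² = 8.5 mA, giving V_SD = V_DD − I_D R_D = 15.4 − 8.5 × 4.86 = -25.9 V.
But -25.9 V < V_ov = 1.52 V, so the device is actually in triode.
In triode I_D = k_p[V_ov V_SD − ½ V_SD²] and I_D = (V_DD − V_SD)/R_D. Equating: 18 V_SD² − 55.52 V_SD + 15.4 = 0, giving V_SD = 0.308 V (the root below V_ov).
I_D = (15.4 − 0.308) / 4.86 = 3.11 mA.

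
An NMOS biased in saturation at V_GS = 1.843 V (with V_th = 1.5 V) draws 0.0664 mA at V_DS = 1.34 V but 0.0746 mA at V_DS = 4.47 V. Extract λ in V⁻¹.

λ = 0.0417 V⁻¹

With V_GS fixed, I_D ∝ (1 + λ V_DS) in saturation, so I_D2/I_D1 = (1 + λ V_DS2)/(1 + λ V_DS1).
0.0746/0.0664 = 1.123 = (1 + 4.47 λ)/(1 + 1.34 λ).
Solving: λ (I_D1 V_DS2 − I_D2 V_DS1) = I_D2 − I_D1, so λ = (0.0746 − 0.0664) / (0.0664 × 4.47 − 0.0746 × 1.34) = 0.0082 / 0.197 = 0.0417 V⁻¹.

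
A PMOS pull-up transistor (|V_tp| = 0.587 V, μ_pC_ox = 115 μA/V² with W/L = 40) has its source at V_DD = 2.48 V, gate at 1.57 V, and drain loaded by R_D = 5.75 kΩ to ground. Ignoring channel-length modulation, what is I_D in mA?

I_D = 0.240 mA

V_SG = V_DD − V_G = 2.48 − 1.57 = 0.91 V, so V_ov = 0.91 − 0.587 = 0.323 V.
k_p = μ_pC_ox · (W/L) = 4.6 mA/V².
Assume saturation: I_D = ½ k_p V_ov² = 0.5 × 4.6 × 0.323² = 0.24 mA, giving V_SD = V_DD − I_D R_D = 2.48 − 0.24 × 5.75 = 1.1 V.
V_SD = 1.1 V ≥ V_ov = 0.323 V, confirming saturation.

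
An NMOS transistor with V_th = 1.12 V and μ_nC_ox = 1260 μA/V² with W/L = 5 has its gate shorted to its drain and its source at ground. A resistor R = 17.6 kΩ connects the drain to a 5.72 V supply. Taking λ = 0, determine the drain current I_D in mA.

With gate tied to drain, V_GS = V_DS ≥ V_GS − V_th, so the device is in saturation.
k_n = μ_nC_ox · (W/L) = 6.3 mA/V².
KCL at the drain: ½ k_n (V_GS − V_th)² = (V_DD − V_GS)/R.
Let x = V_GS − 1.12. Then 55.4 x² + x − 4.6 = 0, giving x = 0.279 V (positive root), so V_GS = 1.4 V.
I_D = (V_DD − V_GS)/R = (5.72 − 1.4) / 17.6 = 0.246 mA.

I_D = 0.246 mA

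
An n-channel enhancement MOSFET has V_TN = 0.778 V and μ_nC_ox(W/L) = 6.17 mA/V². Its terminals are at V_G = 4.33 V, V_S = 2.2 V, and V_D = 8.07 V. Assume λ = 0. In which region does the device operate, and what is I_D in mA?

Saturation; I_D = 5.64 mA

V_GS = V_G − V_S = 4.33 − 2.2 = 2.13 V; V_DS = V_D − V_S = 8.07 − 2.2 = 5.87 V.
V_ov = V_GS − V_TN = 2.13 − 0.778 = 1.35 V.
Since V_DS = 5.87 V ≥ V_ov = 1.35 V, the device is in saturation.
I_D = ½ k_n V_ov² = 0.5 × 6.17 × 1.35² = 5.64 mA.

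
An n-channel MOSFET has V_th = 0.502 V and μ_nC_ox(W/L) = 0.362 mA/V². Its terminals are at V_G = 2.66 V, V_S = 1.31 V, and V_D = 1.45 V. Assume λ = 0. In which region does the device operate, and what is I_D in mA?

Triode; I_D = 0.0394 mA

V_GS = V_G − V_S = 2.66 − 1.31 = 1.35 V; V_DS = V_D − V_S = 1.45 − 1.31 = 0.14 V.
V_ov = V_GS − V_th = 1.35 − 0.502 = 0.848 V.
Since V_DS = 0.14 V < V_ov = 0.848 V, the device is in the triode region.
I_D = k_n [V_ov · V_DS − ½ V_DS²] = 0.362 × [0.848 × 0.14 − 0.5 × 0.14²] = 0.0394 mA.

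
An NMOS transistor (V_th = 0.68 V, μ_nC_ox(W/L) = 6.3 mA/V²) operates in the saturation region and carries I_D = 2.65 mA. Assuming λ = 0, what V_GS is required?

In saturation I_D = ½ k_n (V_GS − V_th)², so V_GS − V_th = √(2 I_D / k_n) = √(2 × 2.65 / 6.3) = 0.917 V.
V_GS = 0.68 + 0.917 = 1.6 V.

V_GS = 1.60 V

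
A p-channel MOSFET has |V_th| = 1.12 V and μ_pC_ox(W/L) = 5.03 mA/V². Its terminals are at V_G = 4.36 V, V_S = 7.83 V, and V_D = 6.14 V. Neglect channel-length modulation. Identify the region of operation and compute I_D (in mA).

V_SG = V_S − V_G = 7.83 − 4.36 = 3.47 V; V_SD = V_S − V_D = 7.83 − 6.14 = 1.69 V.
V_ov = V_SG − |V_th| = 3.47 − 1.12 = 2.35 V.
Since V_SD = 1.69 V < V_ov = 2.35 V, the device is in the triode region.
I_D = k_p [V_ov · V_SD − ½ V_SD²] = 5.03 × [2.35 × 1.69 − 0.5 × 1.69²] = 12.8 mA.

Triode; I_D = 12.8 mA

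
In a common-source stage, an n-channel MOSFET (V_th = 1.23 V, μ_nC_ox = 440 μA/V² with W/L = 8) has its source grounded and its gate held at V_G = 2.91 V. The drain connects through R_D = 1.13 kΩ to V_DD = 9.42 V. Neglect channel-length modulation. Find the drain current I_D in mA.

I_D = 4.97 mA

V_GS = V_G = 2.91 V, so V_ov = 2.91 − 1.23 = 1.68 V.
k_n = μ_nC_ox · (W/L) = 3.52 mA/V².
Assume saturation: I_D = ½ k_n V_ov² = 0.5 × 3.52 × 1.68² = 4.97 mA, giving V_DS = V_DD − I_D R_D = 9.42 − 4.97 × 1.13 = 3.81 V.
V_DS = 3.81 V ≥ V_ov = 1.68 V, confirming saturation.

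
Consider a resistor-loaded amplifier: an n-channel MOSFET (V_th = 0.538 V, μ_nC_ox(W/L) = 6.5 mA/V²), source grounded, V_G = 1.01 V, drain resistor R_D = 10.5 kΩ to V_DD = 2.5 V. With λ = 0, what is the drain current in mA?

I_D = 0.230 mA

V_GS = V_G = 1.01 V, so V_ov = 1.01 − 0.538 = 0.472 V.
Assume saturation: I_D = ½ k_n V_ov² = 0.5 × 6.5 × 0.472² = 0.724 mA, giving V_DS = V_DD − I_D R_D = 2.5 − 0.724 × 10.5 = -5.1 V.
But -5.1 V < V_ov = 0.472 V, so the device is actually in triode.
In triode I_D = k_n[V_ov V_DS − ½ V_DS²] and I_D = (V_DD − V_DS)/R_D. Equating: 34.1 V_DS² − 33.21 V_DS + 2.5 = 0, giving V_DS = 0.0822 V (the root below V_ov).
I_D = (2.5 − 0.0822) / 10.5 = 0.23 mA.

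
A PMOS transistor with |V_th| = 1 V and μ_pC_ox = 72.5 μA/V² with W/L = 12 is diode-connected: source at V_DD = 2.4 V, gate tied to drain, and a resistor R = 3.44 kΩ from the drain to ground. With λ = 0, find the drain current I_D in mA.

I_D = 0.207 mA

With gate tied to drain, V_SG = V_SD ≥ V_SG − |V_th|, so the device is in saturation.
k_p = μ_pC_ox · (W/L) = 0.87 mA/V².
KCL at the drain: ½ k_p (V_SG − |V_th|)² = (V_DD − V_SG)/R.
Let x = V_SG − 1. Then 1.5 x² + x − 1.4 = 0, giving x = 0.689 V (positive root), so V_SG = 1.69 V.
I_D = (V_DD − V_SG)/R = (2.4 − 1.69) / 3.44 = 0.207 mA.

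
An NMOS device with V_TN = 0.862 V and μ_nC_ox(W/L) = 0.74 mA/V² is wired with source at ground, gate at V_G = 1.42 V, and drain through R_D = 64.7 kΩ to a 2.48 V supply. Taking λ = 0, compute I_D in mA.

I_D = 0.0368 mA

V_GS = V_G = 1.42 V, so V_ov = 1.42 − 0.862 = 0.558 V.
Assume saturation: I_D = ½ k_n V_ov² = 0.5 × 0.74 × 0.558² = 0.115 mA, giving V_DS = V_DD − I_D R_D = 2.48 − 0.115 × 64.7 = -4.97 V.
But -4.97 V < V_ov = 0.558 V, so the device is actually in triode.
In triode I_D = k_n[V_ov V_DS − ½ V_DS²] and I_D = (V_DD − V_DS)/R_D. Equating: 23.9 V_DS² − 27.72 V_DS + 2.48 = 0, giving V_DS = 0.0977 V (the root below V_ov).
I_D = (2.48 − 0.0977) / 64.7 = 0.0368 mA.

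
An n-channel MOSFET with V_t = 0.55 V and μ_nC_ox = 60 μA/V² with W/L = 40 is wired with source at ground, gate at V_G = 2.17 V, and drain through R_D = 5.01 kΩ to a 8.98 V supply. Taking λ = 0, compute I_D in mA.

I_D = 1.69 mA

V_GS = V_G = 2.17 V, so V_ov = 2.17 − 0.55 = 1.62 V.
k_n = μ_nC_ox · (W/L) = 2.4 mA/V².
Assume saturation: I_D = ½ k_n V_ov² = 0.5 × 2.4 × 1.62² = 3.15 mA, giving V_DS = V_DD − I_D R_D = 8.98 − 3.15 × 5.01 = -6.8 V.
But -6.8 V < V_ov = 1.62 V, so the device is actually in triode.
In triode I_D = k_n[V_ov V_DS − ½ V_DS²] and I_D = (V_DD − V_DS)/R_D. Equating: 6.01 V_DS² − 20.48 V_DS + 8.98 = 0, giving V_DS = 0.517 V (the root below V_ov).
I_D = (8.98 − 0.517) / 5.01 = 1.69 mA.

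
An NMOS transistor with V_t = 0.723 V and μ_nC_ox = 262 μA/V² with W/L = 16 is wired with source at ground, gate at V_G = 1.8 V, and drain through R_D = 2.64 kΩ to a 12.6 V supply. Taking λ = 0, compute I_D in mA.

I_D = 2.43 mA

V_GS = V_G = 1.8 V, so V_ov = 1.8 − 0.723 = 1.08 V.
k_n = μ_nC_ox · (W/L) = 4.192 mA/V².
Assume saturation: I_D = ½ k_n V_ov² = 0.5 × 4.192 × 1.08² = 2.43 mA, giving V_DS = V_DD − I_D R_D = 12.6 − 2.43 × 2.64 = 6.18 V.
V_DS = 6.18 V ≥ V_ov = 1.08 V, confirming saturation.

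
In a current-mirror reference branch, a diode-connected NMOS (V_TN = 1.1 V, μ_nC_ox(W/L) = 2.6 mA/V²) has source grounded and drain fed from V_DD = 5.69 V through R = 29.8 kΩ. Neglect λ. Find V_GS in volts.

V_GS = 1.43 V

With gate tied to drain, V_GS = V_DS ≥ V_GS − V_TN, so the device is in saturation.
KCL at the drain: ½ k_n (V_GS − V_TN)² = (V_DD − V_GS)/R.
Let x = V_GS − 1.1. Then 38.7 x² + x − 4.59 = 0, giving x = 0.332 V (positive root), so V_GS = 1.43 V.
I_D = (V_DD − V_GS)/R = (5.69 − 1.43) / 29.8 = 0.143 mA.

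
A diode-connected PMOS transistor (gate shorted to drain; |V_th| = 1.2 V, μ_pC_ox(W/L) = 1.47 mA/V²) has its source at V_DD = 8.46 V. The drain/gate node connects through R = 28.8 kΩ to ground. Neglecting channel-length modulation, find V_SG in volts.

V_SG = 1.76 V

With gate tied to drain, V_SG = V_SD ≥ V_SG − |V_th|, so the device is in saturation.
KCL at the drain: ½ k_p (V_SG − |V_th|)² = (V_DD − V_SG)/R.
Let x = V_SG − 1.2. Then 21.2 x² + x − 7.26 = 0, giving x = 0.562 V (positive root), so V_SG = 1.76 V.
I_D = (V_DD − V_SG)/R = (8.46 − 1.76) / 28.8 = 0.233 mA.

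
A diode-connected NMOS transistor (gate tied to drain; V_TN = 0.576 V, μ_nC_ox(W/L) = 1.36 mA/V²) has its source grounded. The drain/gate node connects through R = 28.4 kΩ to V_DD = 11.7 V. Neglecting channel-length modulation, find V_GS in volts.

V_GS = 1.31 V

With gate tied to drain, V_GS = V_DS ≥ V_GS − V_TN, so the device is in saturation.
KCL at the drain: ½ k_n (V_GS − V_TN)² = (V_DD − V_GS)/R.
Let x = V_GS − 0.576. Then 19.3 x² + x − 11.12 = 0, giving x = 0.734 V (positive root), so V_GS = 1.31 V.
I_D = (V_DD − V_GS)/R = (11.7 − 1.31) / 28.4 = 0.366 mA.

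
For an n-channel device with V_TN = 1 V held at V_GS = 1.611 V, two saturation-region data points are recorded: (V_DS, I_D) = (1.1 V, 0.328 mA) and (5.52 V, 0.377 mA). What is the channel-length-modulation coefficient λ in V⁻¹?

λ = 0.0351 V⁻¹

With V_GS fixed, I_D ∝ (1 + λ V_DS) in saturation, so I_D2/I_D1 = (1 + λ V_DS2)/(1 + λ V_DS1).
0.377/0.328 = 1.149 = (1 + 5.52 λ)/(1 + 1.1 λ).
Solving: λ (I_D1 V_DS2 − I_D2 V_DS1) = I_D2 − I_D1, so λ = (0.377 − 0.328) / (0.328 × 5.52 − 0.377 × 1.1) = 0.049 / 1.4 = 0.0351 V⁻¹.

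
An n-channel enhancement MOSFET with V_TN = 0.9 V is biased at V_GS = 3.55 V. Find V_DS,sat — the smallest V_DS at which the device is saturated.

V_DS,sat = 2.65 V

The boundary between triode and saturation is V_DS = V_GS − V_TN = V_ov.
V_ov = 3.55 − 0.9 = 2.65 V.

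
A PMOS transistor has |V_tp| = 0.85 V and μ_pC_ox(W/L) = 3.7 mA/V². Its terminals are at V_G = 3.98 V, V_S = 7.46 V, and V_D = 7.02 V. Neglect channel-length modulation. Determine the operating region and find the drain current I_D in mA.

V_SG = V_S − V_G = 7.46 − 3.98 = 3.48 V; V_SD = V_S − V_D = 7.46 − 7.02 = 0.44 V.
V_ov = V_SG − |V_tp| = 3.48 − 0.85 = 2.63 V.
Since V_SD = 0.44 V < V_ov = 2.63 V, the device is in the triode region.
I_D = k_p [V_ov · V_SD − ½ V_SD²] = 3.7 × [2.63 × 0.44 − 0.5 × 0.44²] = 3.92 mA.

Triode; I_D = 3.92 mA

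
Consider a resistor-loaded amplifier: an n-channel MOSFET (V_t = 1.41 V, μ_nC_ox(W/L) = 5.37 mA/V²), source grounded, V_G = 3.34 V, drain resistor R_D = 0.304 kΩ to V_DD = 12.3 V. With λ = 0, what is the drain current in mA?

V_GS = V_G = 3.34 V, so V_ov = 3.34 − 1.41 = 1.93 V.
Assume saturation: I_D = ½ k_n V_ov² = 0.5 × 5.37 × 1.93² = 10 mA, giving V_DS = V_DD − I_D R_D = 12.3 − 10 × 0.304 = 9.26 V.
V_DS = 9.26 V ≥ V_ov = 1.93 V, confirming saturation.

I_D = 10.0 mA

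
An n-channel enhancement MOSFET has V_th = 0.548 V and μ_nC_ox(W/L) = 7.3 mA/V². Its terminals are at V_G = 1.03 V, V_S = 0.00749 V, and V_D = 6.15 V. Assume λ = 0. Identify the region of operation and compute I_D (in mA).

V_GS = V_G − V_S = 1.03 − 0.00749 = 1.02 V; V_DS = V_D − V_S = 6.15 − 0.00749 = 6.14 V.
V_ov = V_GS − V_th = 1.02 − 0.548 = 0.475 V.
Since V_DS = 6.14 V ≥ V_ov = 0.475 V, the device is in saturation.
I_D = ½ k_n V_ov² = 0.5 × 7.3 × 0.475² = 0.822 mA.

Saturation; I_D = 0.822 mA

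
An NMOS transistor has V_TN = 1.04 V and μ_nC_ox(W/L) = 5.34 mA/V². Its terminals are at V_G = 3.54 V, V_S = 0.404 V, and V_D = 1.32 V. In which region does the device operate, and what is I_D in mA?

V_GS = V_G − V_S = 3.54 − 0.404 = 3.14 V; V_DS = V_D − V_S = 1.32 − 0.404 = 0.916 V.
V_ov = V_GS − V_TN = 3.14 − 1.04 = 2.1 V.
Since V_DS = 0.916 V < V_ov = 2.1 V, the device is in the triode region.
I_D = k_n [V_ov · V_DS − ½ V_DS²] = 5.34 × [2.1 × 0.916 − 0.5 × 0.916²] = 8.01 mA.

Triode; I_D = 8.01 mA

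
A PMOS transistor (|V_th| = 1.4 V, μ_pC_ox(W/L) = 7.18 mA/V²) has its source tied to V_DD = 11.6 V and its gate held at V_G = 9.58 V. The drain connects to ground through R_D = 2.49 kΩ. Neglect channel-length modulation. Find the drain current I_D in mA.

I_D = 1.38 mA

V_SG = V_DD − V_G = 11.6 − 9.58 = 2.02 V, so V_ov = 2.02 − 1.4 = 0.62 V.
Assume saturation: I_D = ½ k_p V_ov² = 0.5 × 7.18 × 0.62² = 1.38 mA, giving V_SD = V_DD − I_D R_D = 11.6 − 1.38 × 2.49 = 8.16 V.
V_SD = 8.16 V ≥ V_ov = 0.62 V, confirming saturation.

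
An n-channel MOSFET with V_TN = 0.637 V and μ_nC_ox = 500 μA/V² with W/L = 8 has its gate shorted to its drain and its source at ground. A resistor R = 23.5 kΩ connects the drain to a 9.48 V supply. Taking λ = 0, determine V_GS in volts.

V_GS = 1.06 V

With gate tied to drain, V_GS = V_DS ≥ V_GS − V_TN, so the device is in saturation.
k_n = μ_nC_ox · (W/L) = 4 mA/V².
KCL at the drain: ½ k_n (V_GS − V_TN)² = (V_DD − V_GS)/R.
Let x = V_GS − 0.637. Then 47 x² + x − 8.843 = 0, giving x = 0.423 V (positive root), so V_GS = 1.06 V.
I_D = (V_DD − V_GS)/R = (9.48 − 1.06) / 23.5 = 0.358 mA.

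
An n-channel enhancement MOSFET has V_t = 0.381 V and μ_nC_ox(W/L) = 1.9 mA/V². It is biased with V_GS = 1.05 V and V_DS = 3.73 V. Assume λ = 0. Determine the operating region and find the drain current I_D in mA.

V_ov = V_GS − V_t = 1.05 − 0.381 = 0.669 V.
Since V_DS = 3.73 V ≥ V_ov = 0.669 V, the device is in saturation.
I_D = ½ k_n V_ov² = 0.5 × 1.9 × 0.669² = 0.425 mA.

Saturation; I_D = 0.425 mA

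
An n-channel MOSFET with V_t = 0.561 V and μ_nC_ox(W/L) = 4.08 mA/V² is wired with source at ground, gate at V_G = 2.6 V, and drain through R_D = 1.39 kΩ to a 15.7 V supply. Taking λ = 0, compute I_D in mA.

I_D = 8.48 mA

V_GS = V_G = 2.6 V, so V_ov = 2.6 − 0.561 = 2.04 V.
Assume saturation: I_D = ½ k_n V_ov² = 0.5 × 4.08 × 2.04² = 8.48 mA, giving V_DS = V_DD − I_D R_D = 15.7 − 8.48 × 1.39 = 3.91 V.
V_DS = 3.91 V ≥ V_ov = 2.04 V, confirming saturation.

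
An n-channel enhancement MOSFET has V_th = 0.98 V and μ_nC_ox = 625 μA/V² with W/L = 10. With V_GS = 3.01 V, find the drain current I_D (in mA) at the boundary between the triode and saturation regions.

At the boundary V_DS = V_ov = V_GS − V_th = 3.01 − 0.98 = 2.03 V.
k_n = μ_nC_ox · (W/L) = 6.25 mA/V².
I_D = ½ k_n V_ov² = 0.5 × 6.25 × 2.03² = 12.9 mA.

I_D = 12.9 mA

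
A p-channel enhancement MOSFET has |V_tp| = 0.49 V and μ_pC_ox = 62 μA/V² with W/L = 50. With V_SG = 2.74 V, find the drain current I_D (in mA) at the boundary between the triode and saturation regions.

I_D = 7.85 mA

At the boundary V_SD = V_ov = V_SG − |V_tp| = 2.74 − 0.49 = 2.25 V.
k_p = μ_pC_ox · (W/L) = 3.1 mA/V².
I_D = ½ k_p V_ov² = 0.5 × 3.1 × 2.25² = 7.85 mA.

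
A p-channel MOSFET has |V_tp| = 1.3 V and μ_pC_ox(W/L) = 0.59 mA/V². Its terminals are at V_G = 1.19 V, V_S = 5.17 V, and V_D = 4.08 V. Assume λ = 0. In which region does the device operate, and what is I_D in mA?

Triode; I_D = 1.37 mA

V_SG = V_S − V_G = 5.17 − 1.19 = 3.98 V; V_SD = V_S − V_D = 5.17 − 4.08 = 1.09 V.
V_ov = V_SG − |V_tp| = 3.98 − 1.3 = 2.68 V.
Since V_SD = 1.09 V < V_ov = 2.68 V, the device is in the triode region.
I_D = k_p [V_ov · V_SD − ½ V_SD²] = 0.59 × [2.68 × 1.09 − 0.5 × 1.09²] = 1.37 mA.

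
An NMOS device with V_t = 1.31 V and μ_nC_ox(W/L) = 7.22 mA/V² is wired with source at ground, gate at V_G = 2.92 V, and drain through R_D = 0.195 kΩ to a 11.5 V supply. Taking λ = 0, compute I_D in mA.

V_GS = V_G = 2.92 V, so V_ov = 2.92 − 1.31 = 1.61 V.
Assume saturation: I_D = ½ k_n V_ov² = 0.5 × 7.22 × 1.61² = 9.36 mA, giving V_DS = V_DD − I_D R_D = 11.5 − 9.36 × 0.195 = 9.68 V.
V_DS = 9.68 V ≥ V_ov = 1.61 V, confirming saturation.

I_D = 9.36 mA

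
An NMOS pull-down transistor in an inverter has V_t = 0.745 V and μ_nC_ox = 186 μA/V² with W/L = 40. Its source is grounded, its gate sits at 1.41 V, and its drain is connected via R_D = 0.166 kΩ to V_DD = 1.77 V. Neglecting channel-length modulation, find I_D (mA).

V_GS = V_G = 1.41 V, so V_ov = 1.41 − 0.745 = 0.665 V.
k_n = μ_nC_ox · (W/L) = 7.44 mA/V².
Assume saturation: I_D = ½ k_n V_ov² = 0.5 × 7.44 × 0.665² = 1.65 mA, giving V_DS = V_DD − I_D R_D = 1.77 − 1.65 × 0.166 = 1.5 V.
V_DS = 1.5 V ≥ V_ov = 0.665 V, confirming saturation.

I_D = 1.65 mA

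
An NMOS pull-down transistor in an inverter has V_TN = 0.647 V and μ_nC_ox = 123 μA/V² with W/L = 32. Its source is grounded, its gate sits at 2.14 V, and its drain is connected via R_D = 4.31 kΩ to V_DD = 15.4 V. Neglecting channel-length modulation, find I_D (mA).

I_D = 3.39 mA

V_GS = V_G = 2.14 V, so V_ov = 2.14 − 0.647 = 1.49 V.
k_n = μ_nC_ox · (W/L) = 3.936 mA/V².
Assume saturation: I_D = ½ k_n V_ov² = 0.5 × 3.936 × 1.49² = 4.39 mA, giving V_DS = V_DD − I_D R_D = 15.4 − 4.39 × 4.31 = -3.51 V.
But -3.51 V < V_ov = 1.49 V, so the device is actually in triode.
In triode I_D = k_n[V_ov V_DS − ½ V_DS²] and I_D = (V_DD − V_DS)/R_D. Equating: 8.48 V_DS² − 26.33 V_DS + 15.4 = 0, giving V_DS = 0.782 V (the root below V_ov).
I_D = (15.4 − 0.782) / 4.31 = 3.39 mA.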